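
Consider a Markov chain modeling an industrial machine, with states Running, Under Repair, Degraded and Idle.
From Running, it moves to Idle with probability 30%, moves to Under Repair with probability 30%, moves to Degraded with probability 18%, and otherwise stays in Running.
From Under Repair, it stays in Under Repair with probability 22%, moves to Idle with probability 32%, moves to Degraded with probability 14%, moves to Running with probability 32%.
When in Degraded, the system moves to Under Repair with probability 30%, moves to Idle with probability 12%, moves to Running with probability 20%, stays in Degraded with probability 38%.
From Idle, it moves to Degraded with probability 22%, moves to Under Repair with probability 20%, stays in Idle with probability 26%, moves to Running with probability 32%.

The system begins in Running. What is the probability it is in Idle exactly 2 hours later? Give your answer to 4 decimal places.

0.2616

Propagate the distribution vector 2 hours from Running.
After 0 hours: (1.0000, 0.0000, 0.0000, 0.0000)
After 1 hour: (0.2200, 0.3000, 0.1800, 0.3000)
After 2 hours: (0.2764, 0.2460, 0.2160, 0.2616)
P(in Idle after 2 hours) = 0.2616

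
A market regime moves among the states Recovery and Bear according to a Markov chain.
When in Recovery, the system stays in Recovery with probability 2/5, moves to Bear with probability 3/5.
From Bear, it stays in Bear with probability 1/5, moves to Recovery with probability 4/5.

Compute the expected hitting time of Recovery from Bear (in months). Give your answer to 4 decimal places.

1.2500

Let t(s) be the expected number of months to first reach Recovery from state s, with t(Recovery) = 0. Conditioning on the first month:
t(Bear) = 1 + 0.2·t(Bear)
Solving: t(Bear) = 1.2500.
Expected months from Bear to Recovery: 1.2500.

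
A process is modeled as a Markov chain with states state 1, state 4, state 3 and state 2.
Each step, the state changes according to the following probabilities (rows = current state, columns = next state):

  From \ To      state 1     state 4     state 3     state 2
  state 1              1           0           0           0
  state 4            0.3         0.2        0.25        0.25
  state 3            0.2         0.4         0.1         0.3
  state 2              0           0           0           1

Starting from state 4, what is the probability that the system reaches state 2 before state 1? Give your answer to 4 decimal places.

0.4839

Let h(s) be the probability of absorption at state 2 starting from transient state s. Then h(state 2) = 1 and h(state 1) = 0. By first-step analysis:
h(state 4) = 0.3·0 + 0.2·h(state 4) + 0.25·h(state 3) + 0.25·1
h(state 3) = 0.2·0 + 0.4·h(state 4) + 0.1·h(state 3) + 0.3·1
Solving: h(state 4) = 0.4839, h(state 3) = 0.5484.
Starting from state 4, the probability is 0.4839.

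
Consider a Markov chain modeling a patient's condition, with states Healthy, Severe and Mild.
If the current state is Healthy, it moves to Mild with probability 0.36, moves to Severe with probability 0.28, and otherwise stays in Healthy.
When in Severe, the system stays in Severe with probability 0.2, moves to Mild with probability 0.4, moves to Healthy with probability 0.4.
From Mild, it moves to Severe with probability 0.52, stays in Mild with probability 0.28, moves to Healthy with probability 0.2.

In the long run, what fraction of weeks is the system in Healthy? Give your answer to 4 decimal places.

Let the stationary distribution be π with π = πP and π_1 + π_2 + π_3 = 1.
π_1 = 0.36·π_1 + 0.4·π_2 + 0.2·π_3
π_2 = 0.28·π_1 + 0.2·π_2 + 0.52·π_3
Solving with the normalization constraint gives π = (0.3181, 0.3361, 0.3458).
So the stationary probability of Healthy is 0.3181.

0.3181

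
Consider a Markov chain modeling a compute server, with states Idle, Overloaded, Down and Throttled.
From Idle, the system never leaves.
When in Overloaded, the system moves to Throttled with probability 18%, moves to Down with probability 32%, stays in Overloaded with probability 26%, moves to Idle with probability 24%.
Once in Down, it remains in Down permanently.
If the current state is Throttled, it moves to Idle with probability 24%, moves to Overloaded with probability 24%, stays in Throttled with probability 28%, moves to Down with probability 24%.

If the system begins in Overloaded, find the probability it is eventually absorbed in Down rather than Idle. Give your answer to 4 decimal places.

Let h(s) be the probability of absorption at Down starting from transient state s. Then h(Down) = 1 and h(Idle) = 0. By first-step analysis:
h(Overloaded) = 0.24·0 + 0.26·h(Overloaded) + 0.32·1 + 0.18·h(Throttled)
h(Throttled) = 0.24·0 + 0.24·h(Overloaded) + 0.24·1 + 0.28·h(Throttled)
Solving: h(Overloaded) = 0.5588, h(Throttled) = 0.5196.
Starting from Overloaded, the probability is 0.5588.

0.5588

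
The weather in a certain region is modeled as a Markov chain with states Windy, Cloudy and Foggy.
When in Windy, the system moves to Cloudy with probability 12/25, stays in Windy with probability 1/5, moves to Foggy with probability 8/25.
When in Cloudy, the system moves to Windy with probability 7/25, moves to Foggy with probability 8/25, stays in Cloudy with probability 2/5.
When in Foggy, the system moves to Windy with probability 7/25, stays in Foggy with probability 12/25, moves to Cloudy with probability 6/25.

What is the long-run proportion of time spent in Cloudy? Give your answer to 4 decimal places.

Let the stationary distribution be π with π = πP and π_1 + π_2 + π_3 = 1.
π_1 = 0.2·π_1 + 0.28·π_2 + 0.28·π_3
π_2 = 0.48·π_1 + 0.4·π_2 + 0.24·π_3
Solving with the normalization constraint gives π = (0.2593, 0.3598, 0.3810).
So the stationary probability of Cloudy is 0.3598.

0.3598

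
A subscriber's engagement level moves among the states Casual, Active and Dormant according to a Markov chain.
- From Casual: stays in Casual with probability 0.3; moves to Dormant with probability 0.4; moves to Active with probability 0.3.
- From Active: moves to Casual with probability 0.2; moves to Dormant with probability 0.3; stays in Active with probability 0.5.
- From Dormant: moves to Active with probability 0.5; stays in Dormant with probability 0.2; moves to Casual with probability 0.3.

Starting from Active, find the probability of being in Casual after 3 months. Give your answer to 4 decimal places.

Propagate the distribution vector 3 months from Active.
After 0 months: (0.0000, 1.0000, 0.0000)
After 1 month: (0.2000, 0.5000, 0.3000)
After 2 months: (0.2500, 0.4600, 0.2900)
After 3 months: (0.2540, 0.4500, 0.2960)
P(in Casual after 3 months) = 0.2540

0.2540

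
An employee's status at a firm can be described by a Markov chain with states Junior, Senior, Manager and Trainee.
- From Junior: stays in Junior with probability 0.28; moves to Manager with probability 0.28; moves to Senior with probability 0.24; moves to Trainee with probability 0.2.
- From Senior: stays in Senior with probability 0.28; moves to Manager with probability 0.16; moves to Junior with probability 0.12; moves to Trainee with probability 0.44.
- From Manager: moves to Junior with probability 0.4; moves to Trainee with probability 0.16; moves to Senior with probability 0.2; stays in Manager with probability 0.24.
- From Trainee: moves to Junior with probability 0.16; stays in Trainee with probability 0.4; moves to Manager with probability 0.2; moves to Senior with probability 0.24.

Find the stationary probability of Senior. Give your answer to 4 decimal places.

Let the stationary distribution be π with π = πP and π_1 + π_2 + π_3 + π_4 = 1.
π_1 = 0.28·π_1 + 0.12·π_2 + 0.4·π_3 + 0.16·π_4
π_2 = 0.24·π_1 + 0.28·π_2 + 0.2·π_3 + 0.24·π_4
π_3 = 0.28·π_1 + 0.16·π_2 + 0.24·π_3 + 0.2·π_4
Solving with the normalization constraint gives π = (0.2302, 0.2409, 0.2175, 0.3114).
So the stationary probability of Senior is 0.2409.

0.2409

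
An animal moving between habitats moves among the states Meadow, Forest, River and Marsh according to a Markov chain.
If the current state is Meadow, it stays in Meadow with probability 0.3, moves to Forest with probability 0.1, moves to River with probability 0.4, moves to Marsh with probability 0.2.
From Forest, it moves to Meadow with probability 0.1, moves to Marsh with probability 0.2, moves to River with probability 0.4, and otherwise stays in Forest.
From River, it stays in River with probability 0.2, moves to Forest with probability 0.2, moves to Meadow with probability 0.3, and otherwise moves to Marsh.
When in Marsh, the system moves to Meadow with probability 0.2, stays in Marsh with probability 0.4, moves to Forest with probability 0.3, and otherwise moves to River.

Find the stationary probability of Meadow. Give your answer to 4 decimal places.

Let the stationary distribution be π with π = πP and π_1 + π_2 + π_3 + π_4 = 1.
π_1 = 0.3·π_1 + 0.1·π_2 + 0.3·π_3 + 0.2·π_4
π_2 = 0.1·π_1 + 0.3·π_2 + 0.2·π_3 + 0.3·π_4
π_3 = 0.4·π_1 + 0.4·π_2 + 0.2·π_3 + 0.1·π_4
Solving with the normalization constraint gives π = (0.2260, 0.2285, 0.2626, 0.2828).
So the stationary probability of Meadow is 0.2260.

0.2260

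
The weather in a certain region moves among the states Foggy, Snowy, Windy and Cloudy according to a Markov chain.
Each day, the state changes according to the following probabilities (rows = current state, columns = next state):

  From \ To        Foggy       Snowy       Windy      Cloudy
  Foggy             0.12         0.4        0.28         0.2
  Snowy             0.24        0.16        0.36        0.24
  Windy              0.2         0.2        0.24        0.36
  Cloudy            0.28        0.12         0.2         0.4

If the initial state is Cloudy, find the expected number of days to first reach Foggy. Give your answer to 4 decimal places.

Let t(s) be the expected number of days to first reach Foggy from state s, with t(Foggy) = 0. Conditioning on the first day:
t(Snowy) = 1 + 0.16·t(Snowy) + 0.36·t(Windy) + 0.24·t(Cloudy)
t(Windy) = 1 + 0.2·t(Snowy) + 0.24·t(Windy) + 0.36·t(Cloudy)
t(Cloudy) = 1 + 0.12·t(Snowy) + 0.2·t(Windy) + 0.4·t(Cloudy)
Solving: t(Snowy) = 4.1322, t(Windy) = 4.2562, t(Cloudy) = 3.9118.
Expected days from Cloudy to Foggy: 3.9118.

3.9118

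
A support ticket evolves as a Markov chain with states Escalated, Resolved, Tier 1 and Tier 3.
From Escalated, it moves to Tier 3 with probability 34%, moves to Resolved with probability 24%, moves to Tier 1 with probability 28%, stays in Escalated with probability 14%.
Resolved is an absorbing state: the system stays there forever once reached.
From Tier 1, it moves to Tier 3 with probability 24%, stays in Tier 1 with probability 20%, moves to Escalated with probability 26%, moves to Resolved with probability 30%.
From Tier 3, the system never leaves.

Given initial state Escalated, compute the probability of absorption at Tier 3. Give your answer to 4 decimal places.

0.5514

Let h(s) be the probability of absorption at Tier 3 starting from transient state s. Then h(Tier 3) = 1 and h(Resolved) = 0. By first-step analysis:
h(Escalated) = 0.14·h(Escalated) + 0.24·0 + 0.28·h(Tier 1) + 0.34·1
h(Tier 1) = 0.26·h(Escalated) + 0.3·0 + 0.2·h(Tier 1) + 0.24·1
Solving: h(Escalated) = 0.5514, h(Tier 1) = 0.4792.
Starting from Escalated, the probability is 0.5514.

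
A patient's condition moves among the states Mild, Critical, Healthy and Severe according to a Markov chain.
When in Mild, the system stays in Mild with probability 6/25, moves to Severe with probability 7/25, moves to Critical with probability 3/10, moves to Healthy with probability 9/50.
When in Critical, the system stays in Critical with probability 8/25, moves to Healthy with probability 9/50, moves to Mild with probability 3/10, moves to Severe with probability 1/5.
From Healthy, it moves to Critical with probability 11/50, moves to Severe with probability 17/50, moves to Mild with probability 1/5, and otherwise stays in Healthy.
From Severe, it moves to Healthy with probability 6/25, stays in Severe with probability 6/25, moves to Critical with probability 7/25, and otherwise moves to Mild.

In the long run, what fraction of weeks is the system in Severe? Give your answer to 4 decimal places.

0.2594

Let the stationary distribution be π with π = πP and π_1 + π_2 + π_3 + π_4 = 1.
π_1 = 0.24·π_1 + 0.3·π_2 + 0.2·π_3 + 0.24·π_4
π_2 = 0.3·π_1 + 0.32·π_2 + 0.22·π_3 + 0.28·π_4
π_3 = 0.18·π_1 + 0.18·π_2 + 0.24·π_3 + 0.24·π_4
Solving with the normalization constraint gives π = (0.2487, 0.2838, 0.2080, 0.2594).
So the stationary probability of Severe is 0.2594.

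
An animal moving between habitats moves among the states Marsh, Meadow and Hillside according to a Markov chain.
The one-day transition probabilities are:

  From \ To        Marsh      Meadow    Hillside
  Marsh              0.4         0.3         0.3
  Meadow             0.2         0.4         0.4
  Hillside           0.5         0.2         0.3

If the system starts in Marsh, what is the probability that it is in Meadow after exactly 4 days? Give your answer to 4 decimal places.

0.2967

Propagate the distribution vector 4 days from Marsh.
After 0 days: (1.0000, 0.0000, 0.0000)
After 1 day: (0.4000, 0.3000, 0.3000)
After 2 days: (0.3700, 0.3000, 0.3300)
After 3 days: (0.3730, 0.2970, 0.3300)
After 4 days: (0.3736, 0.2967, 0.3297)
P(in Meadow after 4 days) = 0.2967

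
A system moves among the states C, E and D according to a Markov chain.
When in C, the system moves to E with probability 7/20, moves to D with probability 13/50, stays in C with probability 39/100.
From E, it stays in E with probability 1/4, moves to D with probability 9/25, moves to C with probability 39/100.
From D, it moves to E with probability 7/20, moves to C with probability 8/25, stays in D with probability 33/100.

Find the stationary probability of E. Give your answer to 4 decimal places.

0.3182

Let the stationary distribution be π with π = πP and π_1 + π_2 + π_3 = 1.
π_1 = 0.39·π_1 + 0.39·π_2 + 0.32·π_3
π_2 = 0.35·π_1 + 0.25·π_2 + 0.35·π_3
Solving with the normalization constraint gives π = (0.3680, 0.3182, 0.3138).
So the stationary probability of E is 0.3182.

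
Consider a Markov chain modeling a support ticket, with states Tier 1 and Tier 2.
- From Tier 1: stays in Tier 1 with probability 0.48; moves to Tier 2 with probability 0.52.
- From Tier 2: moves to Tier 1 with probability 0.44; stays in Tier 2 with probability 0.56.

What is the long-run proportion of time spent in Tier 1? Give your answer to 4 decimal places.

0.4583

Let the stationary distribution be π with π = πP and π_1 + π_2 = 1.
π_1 = 0.48·π_1 + 0.44·π_2
Solving with the normalization constraint gives π = (0.4583, 0.5417).
So the stationary probability of Tier 1 is 0.4583.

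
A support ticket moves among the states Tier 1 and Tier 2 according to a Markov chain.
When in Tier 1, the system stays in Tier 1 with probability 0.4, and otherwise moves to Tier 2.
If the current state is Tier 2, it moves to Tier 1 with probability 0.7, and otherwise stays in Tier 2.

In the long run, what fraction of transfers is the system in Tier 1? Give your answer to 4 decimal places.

Let the stationary distribution be π with π = πP and π_1 + π_2 = 1.
π_1 = 0.4·π_1 + 0.7·π_2
Solving with the normalization constraint gives π = (0.5385, 0.4615).
So the stationary probability of Tier 1 is 0.5385.

0.5385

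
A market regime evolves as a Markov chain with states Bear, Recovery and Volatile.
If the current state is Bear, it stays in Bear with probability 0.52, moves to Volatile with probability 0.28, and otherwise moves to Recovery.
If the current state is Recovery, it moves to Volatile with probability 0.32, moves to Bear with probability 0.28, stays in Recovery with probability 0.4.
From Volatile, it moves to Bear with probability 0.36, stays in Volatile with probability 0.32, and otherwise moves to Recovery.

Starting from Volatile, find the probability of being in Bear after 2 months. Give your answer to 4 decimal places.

0.3920

Sum over the intermediate state after 1 month:
P = P(Volatile→Bear)·P(Bear→Bear) + P(Volatile→Recovery)·P(Recovery→Bear) + P(Volatile→Volatile)·P(Volatile→Bear)
  = 0.36×0.52 + 0.32×0.28 + 0.32×0.36
  = 0.1872 + 0.0896 + 0.1152 = 0.3920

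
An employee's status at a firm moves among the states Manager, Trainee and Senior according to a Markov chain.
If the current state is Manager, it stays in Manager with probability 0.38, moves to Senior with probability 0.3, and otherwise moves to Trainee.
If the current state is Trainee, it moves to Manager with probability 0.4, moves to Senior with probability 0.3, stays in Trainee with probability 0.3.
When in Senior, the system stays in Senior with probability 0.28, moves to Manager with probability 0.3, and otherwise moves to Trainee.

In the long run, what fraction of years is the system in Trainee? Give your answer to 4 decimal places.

0.3426

Let the stationary distribution be π with π = πP and π_1 + π_2 + π_3 = 1.
π_1 = 0.38·π_1 + 0.4·π_2 + 0.3·π_3
π_2 = 0.32·π_1 + 0.3·π_2 + 0.42·π_3
Solving with the normalization constraint gives π = (0.3633, 0.3426, 0.2941).
So the stationary probability of Trainee is 0.3426.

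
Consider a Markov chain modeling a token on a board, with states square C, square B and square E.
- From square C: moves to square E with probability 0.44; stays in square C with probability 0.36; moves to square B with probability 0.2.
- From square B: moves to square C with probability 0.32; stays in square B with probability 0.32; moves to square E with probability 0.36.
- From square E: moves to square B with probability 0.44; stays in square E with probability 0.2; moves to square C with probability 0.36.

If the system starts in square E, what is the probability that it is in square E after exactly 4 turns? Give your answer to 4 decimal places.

Propagate the distribution vector 4 turns from square E.
After 0 turns: (0.0000, 0.0000, 1.0000)
After 1 turn: (0.3600, 0.4400, 0.2000)
After 2 turns: (0.3424, 0.3008, 0.3568)
After 3 turns: (0.3480, 0.3217, 0.3303)
After 4 turns: (0.3471, 0.3179, 0.3350)
P(in square E after 4 turns) = 0.3350

0.3350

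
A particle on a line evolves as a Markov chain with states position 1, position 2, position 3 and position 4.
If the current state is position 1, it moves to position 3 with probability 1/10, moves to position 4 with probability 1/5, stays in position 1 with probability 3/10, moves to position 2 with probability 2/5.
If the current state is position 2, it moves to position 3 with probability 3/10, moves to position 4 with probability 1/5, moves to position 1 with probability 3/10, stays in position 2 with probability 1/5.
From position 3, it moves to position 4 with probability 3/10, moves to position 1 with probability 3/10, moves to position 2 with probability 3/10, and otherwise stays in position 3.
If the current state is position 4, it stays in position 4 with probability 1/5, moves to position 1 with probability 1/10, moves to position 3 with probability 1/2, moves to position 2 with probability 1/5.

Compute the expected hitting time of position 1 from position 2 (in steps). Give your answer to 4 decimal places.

Let t(s) be the expected number of steps to first reach position 1 from state s, with t(position 1) = 0. Conditioning on the first step:
t(position 2) = 1 + 0.2·t(position 2) + 0.3·t(position 3) + 0.2·t(position 4)
t(position 3) = 1 + 0.3·t(position 2) + 0.1·t(position 3) + 0.3·t(position 4)
t(position 4) = 1 + 0.2·t(position 2) + 0.5·t(position 3) + 0.2·t(position 4)
Solving: t(position 2) = 3.9333, t(position 3) = 4.0000, t(position 4) = 4.7333.
Expected steps from position 2 to position 1: 3.9333.

3.9333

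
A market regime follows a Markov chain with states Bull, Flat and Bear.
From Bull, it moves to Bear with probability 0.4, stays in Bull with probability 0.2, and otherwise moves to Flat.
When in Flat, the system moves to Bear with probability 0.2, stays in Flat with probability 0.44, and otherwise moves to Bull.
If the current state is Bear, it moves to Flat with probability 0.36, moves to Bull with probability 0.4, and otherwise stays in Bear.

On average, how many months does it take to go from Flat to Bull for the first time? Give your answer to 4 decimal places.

2.7149

Let t(s) be the expected number of months to first reach Bull from state s, with t(Bull) = 0. Conditioning on the first month:
t(Flat) = 1 + 0.44·t(Flat) + 0.2·t(Bear)
t(Bear) = 1 + 0.36·t(Flat) + 0.24·t(Bear)
Solving: t(Flat) = 2.7149, t(Bear) = 2.6018.
Expected months from Flat to Bull: 2.7149.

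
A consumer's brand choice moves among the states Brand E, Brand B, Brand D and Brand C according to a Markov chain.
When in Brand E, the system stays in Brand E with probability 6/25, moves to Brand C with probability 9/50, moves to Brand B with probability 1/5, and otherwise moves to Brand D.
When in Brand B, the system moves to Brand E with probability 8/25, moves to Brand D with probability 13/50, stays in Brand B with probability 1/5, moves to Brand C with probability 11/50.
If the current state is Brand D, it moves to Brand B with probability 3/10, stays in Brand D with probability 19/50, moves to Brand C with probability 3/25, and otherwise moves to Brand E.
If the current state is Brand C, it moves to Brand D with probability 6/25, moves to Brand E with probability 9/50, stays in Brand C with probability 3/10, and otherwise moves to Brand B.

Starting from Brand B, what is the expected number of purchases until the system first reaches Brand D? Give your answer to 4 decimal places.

3.4787

Let t(s) be the expected number of purchases to first reach Brand D from state s, with t(Brand D) = 0. Conditioning on the first purchase:
t(Brand E) = 1 + 0.24·t(Brand E) + 0.2·t(Brand B) + 0.18·t(Brand C)
t(Brand B) = 1 + 0.32·t(Brand E) + 0.2·t(Brand B) + 0.22·t(Brand C)
t(Brand C) = 1 + 0.18·t(Brand E) + 0.28·t(Brand B) + 0.3·t(Brand C)
Solving: t(Brand E) = 3.0872, t(Brand B) = 3.4787, t(Brand C) = 3.6139.
Expected purchases from Brand B to Brand D: 3.4787.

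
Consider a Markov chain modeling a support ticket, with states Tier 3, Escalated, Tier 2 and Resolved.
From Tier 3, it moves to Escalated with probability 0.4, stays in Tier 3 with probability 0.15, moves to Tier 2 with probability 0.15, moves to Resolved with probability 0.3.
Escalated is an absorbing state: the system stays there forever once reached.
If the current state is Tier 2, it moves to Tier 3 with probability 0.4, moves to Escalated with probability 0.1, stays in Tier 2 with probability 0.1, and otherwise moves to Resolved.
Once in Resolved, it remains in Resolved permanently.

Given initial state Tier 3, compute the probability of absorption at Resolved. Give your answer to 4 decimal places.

0.4681

Let h(s) be the probability of absorption at Resolved starting from transient state s. Then h(Resolved) = 1 and h(Escalated) = 0. By first-step analysis:
h(Tier 3) = 0.15·h(Tier 3) + 0.4·0 + 0.15·h(Tier 2) + 0.3·1
h(Tier 2) = 0.4·h(Tier 3) + 0.1·0 + 0.1·h(Tier 2) + 0.4·1
Solving: h(Tier 3) = 0.4681, h(Tier 2) = 0.6525.
Starting from Tier 3, the probability is 0.4681.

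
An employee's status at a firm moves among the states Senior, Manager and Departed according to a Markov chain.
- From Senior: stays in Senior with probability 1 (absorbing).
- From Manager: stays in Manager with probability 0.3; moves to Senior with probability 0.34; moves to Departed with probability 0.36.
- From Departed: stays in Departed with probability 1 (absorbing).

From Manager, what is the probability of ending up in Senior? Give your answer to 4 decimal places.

0.4857

Let h(s) be the probability of absorption at Senior starting from transient state s. Then h(Senior) = 1 and h(Departed) = 0. By first-step analysis:
h(Manager) = 0.34·1 + 0.3·h(Manager) + 0.36·0
Solving: h(Manager) = 0.4857.
Starting from Manager, the probability is 0.4857.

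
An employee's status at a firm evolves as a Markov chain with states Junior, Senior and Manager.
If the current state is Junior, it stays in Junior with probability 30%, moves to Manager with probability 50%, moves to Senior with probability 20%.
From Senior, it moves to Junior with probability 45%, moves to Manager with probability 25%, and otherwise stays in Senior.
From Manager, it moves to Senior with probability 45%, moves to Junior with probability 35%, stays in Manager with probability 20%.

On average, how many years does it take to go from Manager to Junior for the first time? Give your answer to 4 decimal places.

Let t(s) be the expected number of years to first reach Junior from state s, with t(Junior) = 0. Conditioning on the first year:
t(Senior) = 1 + 0.3·t(Senior) + 0.25·t(Manager)
t(Manager) = 1 + 0.45·t(Senior) + 0.2·t(Manager)
Solving: t(Senior) = 2.3464, t(Manager) = 2.5698.
Expected years from Manager to Junior: 2.5698.

2.5698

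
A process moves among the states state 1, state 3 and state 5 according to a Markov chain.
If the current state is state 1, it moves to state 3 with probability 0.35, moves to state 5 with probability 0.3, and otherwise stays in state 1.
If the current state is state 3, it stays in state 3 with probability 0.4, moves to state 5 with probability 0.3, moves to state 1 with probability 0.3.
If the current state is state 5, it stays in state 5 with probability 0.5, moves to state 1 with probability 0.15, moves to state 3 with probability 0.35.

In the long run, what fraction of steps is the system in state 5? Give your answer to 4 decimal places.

0.3750

Let the stationary distribution be π with π = πP and π_1 + π_2 + π_3 = 1.
π_1 = 0.35·π_1 + 0.3·π_2 + 0.15·π_3
π_2 = 0.35·π_1 + 0.4·π_2 + 0.35·π_3
Solving with the normalization constraint gives π = (0.2566, 0.3684, 0.3750).
So the stationary probability of state 5 is 0.3750.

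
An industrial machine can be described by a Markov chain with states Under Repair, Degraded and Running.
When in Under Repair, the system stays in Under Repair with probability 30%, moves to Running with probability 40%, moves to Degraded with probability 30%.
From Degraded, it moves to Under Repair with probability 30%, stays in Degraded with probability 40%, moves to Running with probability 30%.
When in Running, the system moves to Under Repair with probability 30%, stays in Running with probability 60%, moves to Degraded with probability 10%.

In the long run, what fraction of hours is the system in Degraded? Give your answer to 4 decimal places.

Let the stationary distribution be π with π = πP and π_1 + π_2 + π_3 = 1.
π_1 = 0.3·π_1 + 0.3·π_2 + 0.3·π_3
π_2 = 0.3·π_1 + 0.4·π_2 + 0.1·π_3
Solving with the normalization constraint gives π = (0.3000, 0.2286, 0.4714).
So the stationary probability of Degraded is 0.2286.

0.2286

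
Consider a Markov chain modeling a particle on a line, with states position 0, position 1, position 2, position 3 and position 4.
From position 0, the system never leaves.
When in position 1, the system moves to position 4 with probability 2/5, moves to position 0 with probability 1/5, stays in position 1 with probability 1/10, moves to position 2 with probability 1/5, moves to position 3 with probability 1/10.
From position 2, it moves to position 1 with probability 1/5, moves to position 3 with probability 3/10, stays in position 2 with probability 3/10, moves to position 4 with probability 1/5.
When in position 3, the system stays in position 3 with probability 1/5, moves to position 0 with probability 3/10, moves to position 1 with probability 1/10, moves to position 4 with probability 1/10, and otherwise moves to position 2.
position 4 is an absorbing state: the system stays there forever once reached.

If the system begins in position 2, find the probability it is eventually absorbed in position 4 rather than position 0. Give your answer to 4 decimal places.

Let h(s) be the probability of absorption at position 4 starting from transient state s. Then h(position 4) = 1 and h(position 0) = 0. By first-step analysis:
h(position 1) = 0.2·0 + 0.1·h(position 1) + 0.2·h(position 2) + 0.1·h(position 3) + 0.4·1
h(position 2) = 0.2·h(position 1) + 0.3·h(position 2) + 0.3·h(position 3) + 0.2·1
h(position 3) = 0.3·0 + 0.1·h(position 1) + 0.3·h(position 2) + 0.2·h(position 3) + 0.1·1
Solving: h(position 1) = 0.6425, h(position 2) = 0.6640, h(position 3) = 0.4543.
Starting from position 2, the probability is 0.6640.

0.6640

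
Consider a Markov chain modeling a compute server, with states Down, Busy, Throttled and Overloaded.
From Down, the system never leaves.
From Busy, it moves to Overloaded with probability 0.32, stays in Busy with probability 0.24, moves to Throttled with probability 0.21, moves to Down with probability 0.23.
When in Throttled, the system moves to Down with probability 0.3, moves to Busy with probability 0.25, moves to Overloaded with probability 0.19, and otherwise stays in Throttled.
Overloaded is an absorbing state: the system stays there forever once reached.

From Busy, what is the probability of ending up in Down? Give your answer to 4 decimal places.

Let h(s) be the probability of absorption at Down starting from transient state s. Then h(Down) = 1 and h(Overloaded) = 0. By first-step analysis:
h(Busy) = 0.23·1 + 0.24·h(Busy) + 0.21·h(Throttled) + 0.32·0
h(Throttled) = 0.3·1 + 0.25·h(Busy) + 0.26·h(Throttled) + 0.19·0
Solving: h(Busy) = 0.4573, h(Throttled) = 0.5599.
Starting from Busy, the probability is 0.4573.

0.4573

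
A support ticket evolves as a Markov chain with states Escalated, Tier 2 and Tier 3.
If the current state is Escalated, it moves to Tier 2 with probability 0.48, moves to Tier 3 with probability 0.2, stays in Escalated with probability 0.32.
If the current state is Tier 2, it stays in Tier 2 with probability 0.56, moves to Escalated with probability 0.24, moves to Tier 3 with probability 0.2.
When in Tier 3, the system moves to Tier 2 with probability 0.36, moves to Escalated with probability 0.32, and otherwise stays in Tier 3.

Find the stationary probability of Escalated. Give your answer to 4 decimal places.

0.2806

Let the stationary distribution be π with π = πP and π_1 + π_2 + π_3 = 1.
π_1 = 0.32·π_1 + 0.24·π_2 + 0.32·π_3
π_2 = 0.48·π_1 + 0.56·π_2 + 0.36·π_3
Solving with the normalization constraint gives π = (0.2806, 0.4921, 0.2273).
So the stationary probability of Escalated is 0.2806.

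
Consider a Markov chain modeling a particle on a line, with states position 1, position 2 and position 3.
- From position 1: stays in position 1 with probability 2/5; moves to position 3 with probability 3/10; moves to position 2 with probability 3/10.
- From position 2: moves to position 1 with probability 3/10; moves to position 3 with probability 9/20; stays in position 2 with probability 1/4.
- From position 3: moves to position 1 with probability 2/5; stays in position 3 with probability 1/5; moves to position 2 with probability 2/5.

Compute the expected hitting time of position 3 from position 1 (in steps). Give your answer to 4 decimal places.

Let t(s) be the expected number of steps to first reach position 3 from state s, with t(position 3) = 0. Conditioning on the first step:
t(position 1) = 1 + 0.4·t(position 1) + 0.3·t(position 2)
t(position 2) = 1 + 0.3·t(position 1) + 0.25·t(position 2)
Solving: t(position 1) = 2.9167, t(position 2) = 2.5000.
Expected steps from position 1 to position 3: 2.9167.

2.9167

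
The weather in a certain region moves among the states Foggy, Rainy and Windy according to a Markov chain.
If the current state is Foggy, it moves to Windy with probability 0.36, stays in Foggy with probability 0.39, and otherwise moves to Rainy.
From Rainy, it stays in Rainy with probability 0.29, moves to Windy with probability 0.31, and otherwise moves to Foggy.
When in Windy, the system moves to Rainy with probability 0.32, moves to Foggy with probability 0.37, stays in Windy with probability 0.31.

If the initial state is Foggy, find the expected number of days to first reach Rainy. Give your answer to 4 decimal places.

Let t(s) be the expected number of days to first reach Rainy from state s, with t(Rainy) = 0. Conditioning on the first day:
t(Foggy) = 1 + 0.39·t(Foggy) + 0.36·t(Windy)
t(Windy) = 1 + 0.37·t(Foggy) + 0.31·t(Windy)
Solving: t(Foggy) = 3.6496, t(Windy) = 3.4063.
Expected days from Foggy to Rainy: 3.6496.

3.6496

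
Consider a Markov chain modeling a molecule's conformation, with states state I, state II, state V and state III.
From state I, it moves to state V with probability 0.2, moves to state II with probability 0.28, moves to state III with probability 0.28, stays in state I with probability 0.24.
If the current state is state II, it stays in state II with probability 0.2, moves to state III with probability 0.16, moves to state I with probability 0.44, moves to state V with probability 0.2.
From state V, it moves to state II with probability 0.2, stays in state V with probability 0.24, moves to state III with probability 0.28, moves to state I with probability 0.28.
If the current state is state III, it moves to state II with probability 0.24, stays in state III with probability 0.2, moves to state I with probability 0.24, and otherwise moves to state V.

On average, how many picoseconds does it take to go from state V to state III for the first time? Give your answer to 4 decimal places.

Let t(s) be the expected number of picoseconds to first reach state III from state s, with t(state III) = 0. Conditioning on the first picosecond:
t(state I) = 1 + 0.24·t(state I) + 0.28·t(state II) + 0.2·t(state V)
t(state II) = 1 + 0.44·t(state I) + 0.2·t(state II) + 0.2·t(state V)
t(state V) = 1 + 0.28·t(state I) + 0.2·t(state II) + 0.24·t(state V)
Solving: t(state I) = 3.9882, t(state II) = 4.4313, t(state V) = 3.9513.
Expected picoseconds from state V to state III: 3.9513.

3.9513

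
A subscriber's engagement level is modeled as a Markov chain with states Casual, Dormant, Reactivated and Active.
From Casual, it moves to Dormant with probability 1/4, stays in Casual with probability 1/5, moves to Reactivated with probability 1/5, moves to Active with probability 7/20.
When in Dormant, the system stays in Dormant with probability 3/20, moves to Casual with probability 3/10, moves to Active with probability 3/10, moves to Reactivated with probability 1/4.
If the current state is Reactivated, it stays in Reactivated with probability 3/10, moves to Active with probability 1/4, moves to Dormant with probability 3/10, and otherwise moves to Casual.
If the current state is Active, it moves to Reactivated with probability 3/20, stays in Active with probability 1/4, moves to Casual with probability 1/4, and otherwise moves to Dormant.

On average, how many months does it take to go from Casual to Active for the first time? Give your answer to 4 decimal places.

Let t(s) be the expected number of months to first reach Active from state s, with t(Active) = 0. Conditioning on the first month:
t(Casual) = 1 + 0.2·t(Casual) + 0.25·t(Dormant) + 0.2·t(Reactivated)
t(Dormant) = 1 + 0.3·t(Casual) + 0.15·t(Dormant) + 0.25·t(Reactivated)
t(Reactivated) = 1 + 0.15·t(Casual) + 0.3·t(Dormant) + 0.3·t(Reactivated)
Solving: t(Casual) = 3.1791, t(Dormant) = 3.3400, t(Reactivated) = 3.5412.
Expected months from Casual to Active: 3.1791.

3.1791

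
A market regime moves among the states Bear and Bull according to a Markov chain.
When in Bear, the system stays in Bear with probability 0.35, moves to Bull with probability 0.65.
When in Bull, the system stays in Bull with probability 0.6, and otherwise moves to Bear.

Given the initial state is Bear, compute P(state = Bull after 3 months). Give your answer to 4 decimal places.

0.6191

Propagate the distribution vector 3 months from Bear.
After 0 months: (1.0000, 0.0000)
After 1 month: (0.3500, 0.6500)
After 2 months: (0.3825, 0.6175)
After 3 months: (0.3809, 0.6191)
P(in Bull after 3 months) = 0.6191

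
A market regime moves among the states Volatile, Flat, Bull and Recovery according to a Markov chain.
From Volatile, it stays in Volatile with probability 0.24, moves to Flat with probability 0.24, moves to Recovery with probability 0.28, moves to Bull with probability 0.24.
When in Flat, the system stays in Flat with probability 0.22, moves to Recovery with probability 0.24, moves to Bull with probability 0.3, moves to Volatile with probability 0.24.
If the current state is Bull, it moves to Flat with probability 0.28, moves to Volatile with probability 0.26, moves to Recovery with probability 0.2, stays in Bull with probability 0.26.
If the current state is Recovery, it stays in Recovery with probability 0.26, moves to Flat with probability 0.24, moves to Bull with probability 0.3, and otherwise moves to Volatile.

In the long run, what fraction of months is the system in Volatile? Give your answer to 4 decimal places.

Let the stationary distribution be π with π = πP and π_1 + π_2 + π_3 + π_4 = 1.
π_1 = 0.24·π_1 + 0.24·π_2 + 0.26·π_3 + 0.2·π_4
π_2 = 0.24·π_1 + 0.22·π_2 + 0.28·π_3 + 0.24·π_4
π_3 = 0.24·π_1 + 0.3·π_2 + 0.26·π_3 + 0.3·π_4
Solving with the normalization constraint gives π = (0.2358, 0.2461, 0.2749, 0.2433).
So the stationary probability of Volatile is 0.2358.

0.2358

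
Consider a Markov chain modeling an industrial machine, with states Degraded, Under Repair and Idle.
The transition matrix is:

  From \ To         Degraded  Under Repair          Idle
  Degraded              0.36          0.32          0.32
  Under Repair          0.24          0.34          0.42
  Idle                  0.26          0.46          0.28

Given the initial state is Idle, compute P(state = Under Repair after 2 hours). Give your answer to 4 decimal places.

Sum over the intermediate state after 1 hour:
P = P(Idle→Degraded)·P(Degraded→Under Repair) + P(Idle→Under Repair)·P(Under Repair→Under Repair) + P(Idle→Idle)·P(Idle→Under Repair)
  = 0.26×0.32 + 0.46×0.34 + 0.28×0.46
  = 0.0832 + 0.1564 + 0.1288 = 0.3684

0.3684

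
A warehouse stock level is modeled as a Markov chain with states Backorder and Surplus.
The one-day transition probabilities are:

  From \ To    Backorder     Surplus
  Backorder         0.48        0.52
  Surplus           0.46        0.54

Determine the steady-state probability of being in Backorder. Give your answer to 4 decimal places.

0.4694

Let the stationary distribution be π with π = πP and π_1 + π_2 = 1.
π_1 = 0.48·π_1 + 0.46·π_2
Solving with the normalization constraint gives π = (0.4694, 0.5306).
So the stationary probability of Backorder is 0.4694.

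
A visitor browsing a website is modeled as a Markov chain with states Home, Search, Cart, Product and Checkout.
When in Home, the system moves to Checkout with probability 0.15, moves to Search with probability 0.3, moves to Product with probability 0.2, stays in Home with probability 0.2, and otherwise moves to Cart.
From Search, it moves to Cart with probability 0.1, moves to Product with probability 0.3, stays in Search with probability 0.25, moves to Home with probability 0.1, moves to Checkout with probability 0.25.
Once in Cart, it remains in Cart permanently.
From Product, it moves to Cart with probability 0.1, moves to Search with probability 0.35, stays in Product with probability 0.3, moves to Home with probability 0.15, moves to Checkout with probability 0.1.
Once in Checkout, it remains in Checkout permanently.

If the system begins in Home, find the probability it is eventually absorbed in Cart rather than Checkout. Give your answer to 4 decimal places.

Let h(s) be the probability of absorption at Cart starting from transient state s. Then h(Cart) = 1 and h(Checkout) = 0. By first-step analysis:
h(Home) = 0.2·h(Home) + 0.3·h(Search) + 0.15·1 + 0.2·h(Product) + 0.15·0
h(Search) = 0.1·h(Home) + 0.25·h(Search) + 0.1·1 + 0.3·h(Product) + 0.25·0
h(Product) = 0.15·h(Home) + 0.35·h(Search) + 0.1·1 + 0.3·h(Product) + 0.1·0
Solving: h(Home) = 0.4228, h(Search) = 0.3539, h(Product) = 0.4104.
Starting from Home, the probability is 0.4228.

0.4228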